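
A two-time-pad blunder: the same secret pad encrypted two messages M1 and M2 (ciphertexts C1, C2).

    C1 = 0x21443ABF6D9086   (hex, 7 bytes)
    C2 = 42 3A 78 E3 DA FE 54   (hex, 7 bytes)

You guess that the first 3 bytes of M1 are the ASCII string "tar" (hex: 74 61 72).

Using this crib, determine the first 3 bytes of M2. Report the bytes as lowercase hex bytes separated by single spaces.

First, C1 ⊕ C2 = (M1 ⊕ K) ⊕ (M2 ⊕ K) = M1 ⊕ M2, so the key drops out. Then M2 = (M1 ⊕ M2) ⊕ M1 over the first 3 bytes.
byte 0: (21 ⊕ 42) ⊕ 74 = 63 ⊕ 74 = 17
byte 1: (44 ⊕ 3a) ⊕ 61 = 7e ⊕ 61 = 1f
byte 2: (3a ⊕ 78) ⊕ 72 = 42 ⊕ 72 = 30

17 1f 30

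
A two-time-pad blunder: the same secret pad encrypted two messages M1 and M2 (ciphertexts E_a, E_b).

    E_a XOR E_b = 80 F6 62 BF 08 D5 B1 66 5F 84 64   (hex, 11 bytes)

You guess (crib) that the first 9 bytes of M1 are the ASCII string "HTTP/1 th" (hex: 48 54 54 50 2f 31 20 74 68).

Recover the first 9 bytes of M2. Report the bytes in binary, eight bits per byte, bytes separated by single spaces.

Since E_a ⊕ E_b = M1 ⊕ M2, XORing with the guessed M1 bytes yields the corresponding M2 bytes: M2 = (E_a ⊕ E_b) ⊕ M1.
80 XOR 48 = c8
f6 XOR 54 = a2
62 XOR 54 = 36
bf XOR 50 = ef
08 XOR 2f = 27
d5 XOR 31 = e4
b1 XOR 20 = 91
66 XOR 74 = 12
5f XOR 68 = 37

11001000 10100010 00110110 11101111 00100111 11100100 10010001 00010010 00110111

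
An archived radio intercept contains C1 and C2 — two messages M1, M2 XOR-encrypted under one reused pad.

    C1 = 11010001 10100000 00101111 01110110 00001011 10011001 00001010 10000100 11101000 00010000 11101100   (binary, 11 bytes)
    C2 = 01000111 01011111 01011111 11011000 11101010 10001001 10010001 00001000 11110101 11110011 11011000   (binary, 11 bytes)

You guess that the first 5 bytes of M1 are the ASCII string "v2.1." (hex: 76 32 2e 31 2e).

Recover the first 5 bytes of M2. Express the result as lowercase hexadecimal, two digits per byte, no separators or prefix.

e0cd5e9fcf

First, C1 ⊕ C2 = (M1 ⊕ K) ⊕ (M2 ⊕ K) = M1 ⊕ M2, so the key drops out. Then M2 = (M1 ⊕ M2) ⊕ M1 over the first 5 bytes.
byte 0: (d1 ⊕ 47) ⊕ 76 = 96 ⊕ 76 = e0
byte 1: (a0 ⊕ 5f) ⊕ 32 = ff ⊕ 32 = cd
byte 2: (2f ⊕ 5f) ⊕ 2e = 70 ⊕ 2e = 5e
byte 3: (76 ⊕ d8) ⊕ 31 = ae ⊕ 31 = 9f
byte 4: (0b ⊕ ea) ⊕ 2e = e1 ⊕ 2e = cf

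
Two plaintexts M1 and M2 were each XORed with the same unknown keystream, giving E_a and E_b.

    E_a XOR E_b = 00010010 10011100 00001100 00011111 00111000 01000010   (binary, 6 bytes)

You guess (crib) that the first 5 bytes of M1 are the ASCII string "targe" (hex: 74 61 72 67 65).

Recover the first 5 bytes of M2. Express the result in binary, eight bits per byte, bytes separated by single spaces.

01100110 11111101 01111110 01111000 01011101

Since E_a ⊕ E_b = M1 ⊕ M2, XORing with the guessed M1 bytes yields the corresponding M2 bytes: M2 = (E_a ⊕ E_b) ⊕ M1.
00010010 XOR 01110100 = 01100110
10011100 XOR 01100001 = 11111101
00001100 XOR 01110010 = 01111110
00011111 XOR 01100111 = 01111000
00111000 XOR 01100101 = 01011101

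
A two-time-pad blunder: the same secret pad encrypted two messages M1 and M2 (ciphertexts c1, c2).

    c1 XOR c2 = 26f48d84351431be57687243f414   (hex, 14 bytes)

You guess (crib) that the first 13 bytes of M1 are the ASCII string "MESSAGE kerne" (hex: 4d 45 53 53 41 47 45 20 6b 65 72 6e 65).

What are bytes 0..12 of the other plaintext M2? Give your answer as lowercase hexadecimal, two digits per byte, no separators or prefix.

Since c1 ⊕ c2 = M1 ⊕ M2, XORing with the guessed M1 bytes yields the corresponding M2 bytes: M2 = (c1 ⊕ c2) ⊕ M1.
26 ^ 4d = 6b
f4 ^ 45 = b1
8d ^ 53 = de
84 ^ 53 = d7
35 ^ 41 = 74
14 ^ 47 = 53
31 ^ 45 = 74
be ^ 20 = 9e
57 ^ 6b = 3c
68 ^ 65 = 0d
72 ^ 72 = 00
43 ^ 6e = 2d
f4 ^ 65 = 91

6bb1ded77453749e3c0d002d91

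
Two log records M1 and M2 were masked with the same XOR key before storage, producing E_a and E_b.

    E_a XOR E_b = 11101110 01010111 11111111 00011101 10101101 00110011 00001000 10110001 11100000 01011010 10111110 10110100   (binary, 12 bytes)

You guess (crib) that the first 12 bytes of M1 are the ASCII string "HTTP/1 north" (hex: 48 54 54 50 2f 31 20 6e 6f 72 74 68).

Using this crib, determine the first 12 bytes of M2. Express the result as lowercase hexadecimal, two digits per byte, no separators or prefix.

a603ab4d820228df8f28cadc

Since E_a ⊕ E_b = M1 ⊕ M2, XORing with the guessed M1 bytes yields the corresponding M2 bytes: M2 = (E_a ⊕ E_b) ⊕ M1.
byte 0: ee ^ 48 = a6
byte 1: 57 ^ 54 = 03
byte 2: ff ^ 54 = ab
byte 3: 1d ^ 50 = 4d
byte 4: ad ^ 2f = 82
byte 5: 33 ^ 31 = 02
byte 6: 08 ^ 20 = 28
byte 7: b1 ^ 6e = df
byte 8: e0 ^ 6f = 8f
byte 9: 5a ^ 72 = 28
byte 10: be ^ 74 = ca
byte 11: b4 ^ 68 = dc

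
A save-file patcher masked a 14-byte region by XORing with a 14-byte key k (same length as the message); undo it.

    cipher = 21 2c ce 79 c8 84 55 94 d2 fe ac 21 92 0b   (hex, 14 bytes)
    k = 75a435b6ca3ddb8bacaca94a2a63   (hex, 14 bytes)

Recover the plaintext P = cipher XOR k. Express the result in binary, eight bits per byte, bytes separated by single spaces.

01010100 10001000 11111011 11001111 00000010 10111001 10001110 00011111 01111110 01010010 00000101 01101011 10111000 01101000

XOR is its own inverse, so applying the key byte-wise gives the result directly.
00100001 XOR 01110101 = 01010100
00101100 XOR 10100100 = 10001000
11001110 XOR 00110101 = 11111011
01111001 XOR 10110110 = 11001111
11001000 XOR 11001010 = 00000010
10000100 XOR 00111101 = 10111001
01010101 XOR 11011011 = 10001110
10010100 XOR 10001011 = 00011111
11010010 XOR 10101100 = 01111110
11111110 XOR 10101100 = 01010010
10101100 XOR 10101001 = 00000101
00100001 XOR 01001010 = 01101011
10010010 XOR 00101010 = 10111000
00001011 XOR 01100011 = 01101000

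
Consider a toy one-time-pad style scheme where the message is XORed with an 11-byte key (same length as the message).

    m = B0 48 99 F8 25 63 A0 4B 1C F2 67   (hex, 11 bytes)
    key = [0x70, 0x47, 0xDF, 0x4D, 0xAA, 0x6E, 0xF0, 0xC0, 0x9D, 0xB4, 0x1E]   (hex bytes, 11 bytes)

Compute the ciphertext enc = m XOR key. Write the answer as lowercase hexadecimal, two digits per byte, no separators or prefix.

c00f46b58f0d508b814679

XOR is its own inverse, so applying the key byte-wise gives the result directly.
byte 0: b0 ^ 70 = c0
byte 1: 48 ^ 47 = 0f
byte 2: 99 ^ df = 46
byte 3: f8 ^ 4d = b5
byte 4: 25 ^ aa = 8f
byte 5: 63 ^ 6e = 0d
byte 6: a0 ^ f0 = 50
byte 7: 4b ^ c0 = 8b
byte 8: 1c ^ 9d = 81
byte 9: f2 ^ b4 = 46
byte 10: 67 ^ 1e = 79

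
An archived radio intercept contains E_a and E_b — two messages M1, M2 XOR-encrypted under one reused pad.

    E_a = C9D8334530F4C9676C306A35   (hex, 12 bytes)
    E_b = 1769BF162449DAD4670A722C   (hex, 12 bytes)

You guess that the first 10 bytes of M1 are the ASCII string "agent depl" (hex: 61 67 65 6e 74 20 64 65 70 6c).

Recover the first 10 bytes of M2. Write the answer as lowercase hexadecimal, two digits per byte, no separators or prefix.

First, E_a ⊕ E_b = (M1 ⊕ K) ⊕ (M2 ⊕ K) = M1 ⊕ M2, so the key drops out. Then M2 = (M1 ⊕ M2) ⊕ M1 over the first 10 bytes.
byte 0: (c9 xor 17) xor 61 = de xor 61 = bf
byte 1: (d8 xor 69) xor 67 = b1 xor 67 = d6
byte 2: (33 xor bf) xor 65 = 8c xor 65 = e9
byte 3: (45 xor 16) xor 6e = 53 xor 6e = 3d
byte 4: (30 xor 24) xor 74 = 14 xor 74 = 60
byte 5: (f4 xor 49) xor 20 = bd xor 20 = 9d
byte 6: (c9 xor da) xor 64 = 13 xor 64 = 77
byte 7: (67 xor d4) xor 65 = b3 xor 65 = d6
byte 8: (6c xor 67) xor 70 = 0b xor 70 = 7b
byte 9: (30 xor 0a) xor 6c = 3a xor 6c = 56

bfd6e93d609d77d67b56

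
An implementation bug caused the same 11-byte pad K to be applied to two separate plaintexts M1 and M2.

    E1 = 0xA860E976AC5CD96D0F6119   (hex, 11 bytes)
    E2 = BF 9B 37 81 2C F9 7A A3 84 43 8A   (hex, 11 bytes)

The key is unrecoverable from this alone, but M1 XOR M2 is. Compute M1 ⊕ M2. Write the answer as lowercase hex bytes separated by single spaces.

17 fb de f7 80 a5 a3 ce 8b 22 93

E1 ⊕ E2 = (M1 ⊕ K) ⊕ (M2 ⊕ K) = M1 ⊕ M2 — the shared key cancels under XOR.
a8 ^ bf = 17
60 ^ 9b = fb
e9 ^ 37 = de
76 ^ 81 = f7
ac ^ 2c = 80
5c ^ f9 = a5
d9 ^ 7a = a3
6d ^ a3 = ce
0f ^ 84 = 8b
61 ^ 43 = 22
19 ^ 8a = 93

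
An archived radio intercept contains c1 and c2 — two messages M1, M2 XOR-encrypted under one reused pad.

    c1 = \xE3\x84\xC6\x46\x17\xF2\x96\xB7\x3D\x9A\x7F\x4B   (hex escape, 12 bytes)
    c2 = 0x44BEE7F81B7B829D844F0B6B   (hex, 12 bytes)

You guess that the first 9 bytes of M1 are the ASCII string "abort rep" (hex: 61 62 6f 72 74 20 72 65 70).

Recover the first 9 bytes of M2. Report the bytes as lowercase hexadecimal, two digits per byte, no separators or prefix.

c6584ecc78a9664fc9

First, c1 ⊕ c2 = (M1 ⊕ K) ⊕ (M2 ⊕ K) = M1 ⊕ M2, so the key drops out. Then M2 = (M1 ⊕ M2) ⊕ M1 over the first 9 bytes.
byte 0: (e3 XOR 44) XOR 61 = a7 XOR 61 = c6
byte 1: (84 XOR be) XOR 62 = 3a XOR 62 = 58
byte 2: (c6 XOR e7) XOR 6f = 21 XOR 6f = 4e
byte 3: (46 XOR f8) XOR 72 = be XOR 72 = cc
byte 4: (17 XOR 1b) XOR 74 = 0c XOR 74 = 78
byte 5: (f2 XOR 7b) XOR 20 = 89 XOR 20 = a9
byte 6: (96 XOR 82) XOR 72 = 14 XOR 72 = 66
byte 7: (b7 XOR 9d) XOR 65 = 2a XOR 65 = 4f
byte 8: (3d XOR 84) XOR 70 = b9 XOR 70 = c9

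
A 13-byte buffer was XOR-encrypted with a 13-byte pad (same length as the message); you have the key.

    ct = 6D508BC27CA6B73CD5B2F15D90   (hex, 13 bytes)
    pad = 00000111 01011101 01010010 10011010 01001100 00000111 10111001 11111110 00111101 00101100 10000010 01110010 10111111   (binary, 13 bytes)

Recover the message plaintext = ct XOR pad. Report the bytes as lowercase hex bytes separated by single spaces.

6a 0d d9 58 30 a1 0e c2 e8 9e 73 2f 2f

byte 0: 01101101 xor 00000111 = 01101010
byte 1: 01010000 xor 01011101 = 00001101
byte 2: 10001011 xor 01010010 = 11011001
byte 3: 11000010 xor 10011010 = 01011000
byte 4: 01111100 xor 01001100 = 00110000
byte 5: 10100110 xor 00000111 = 10100001
byte 6: 10110111 xor 10111001 = 00001110
byte 7: 00111100 xor 11111110 = 11000010
byte 8: 11010101 xor 00111101 = 11101000
byte 9: 10110010 xor 00101100 = 10011110
byte 10: 11110001 xor 10000010 = 01110011
byte 11: 01011101 xor 01110010 = 00101111
byte 12: 10010000 xor 10111111 = 00101111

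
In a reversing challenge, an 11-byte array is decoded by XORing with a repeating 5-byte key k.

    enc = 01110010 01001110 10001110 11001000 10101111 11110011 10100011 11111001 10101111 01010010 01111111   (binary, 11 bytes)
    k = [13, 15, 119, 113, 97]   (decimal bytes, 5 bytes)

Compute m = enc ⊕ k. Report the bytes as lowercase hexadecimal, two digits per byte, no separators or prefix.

The 5-byte key repeats, so the effective keystream is 0d 0f 77 71 61 0d 0f 77 71 61 0d.
byte 0: 114 ⊕  13 = 127
byte 1:  78 ⊕  15 =  65
byte 2: 142 ⊕ 119 = 249
byte 3: 200 ⊕ 113 = 185
byte 4: 175 ⊕  97 = 206
byte 5: 243 ⊕  13 = 254
byte 6: 163 ⊕  15 = 172
byte 7: 249 ⊕ 119 = 142
byte 8: 175 ⊕ 113 = 222
byte 9:  82 ⊕  97 =  51
byte 10: 127 ⊕  13 = 114

7f41f9b9cefeac8ede3372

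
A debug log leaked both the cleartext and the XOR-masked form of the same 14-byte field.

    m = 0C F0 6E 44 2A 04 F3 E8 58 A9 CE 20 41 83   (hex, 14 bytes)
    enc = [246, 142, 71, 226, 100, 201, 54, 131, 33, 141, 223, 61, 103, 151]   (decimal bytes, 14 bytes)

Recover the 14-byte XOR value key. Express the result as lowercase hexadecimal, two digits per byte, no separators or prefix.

fa7e29a64ecdc56b7924111d2614

Since enc = m ⊕ key, XORing both sides with m gives key = m ⊕ enc.
byte 0: 0c ^ f6 = fa
byte 1: f0 ^ 8e = 7e
byte 2: 6e ^ 47 = 29
byte 3: 44 ^ e2 = a6
byte 4: 2a ^ 64 = 4e
byte 5: 04 ^ c9 = cd
byte 6: f3 ^ 36 = c5
byte 7: e8 ^ 83 = 6b
byte 8: 58 ^ 21 = 79
byte 9: a9 ^ 8d = 24
byte 10: ce ^ df = 11
byte 11: 20 ^ 3d = 1d
byte 12: 41 ^ 67 = 26
byte 13: 83 ^ 97 = 14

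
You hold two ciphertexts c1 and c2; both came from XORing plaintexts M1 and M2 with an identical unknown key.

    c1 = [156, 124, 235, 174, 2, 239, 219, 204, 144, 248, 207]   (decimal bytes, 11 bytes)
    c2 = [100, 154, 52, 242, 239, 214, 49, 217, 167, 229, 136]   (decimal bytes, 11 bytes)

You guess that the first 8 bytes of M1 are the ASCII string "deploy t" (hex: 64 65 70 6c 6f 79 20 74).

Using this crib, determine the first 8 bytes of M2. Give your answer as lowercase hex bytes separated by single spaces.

9c 83 af 30 82 40 ca 61

First, c1 ⊕ c2 = (M1 ⊕ K) ⊕ (M2 ⊕ K) = M1 ⊕ M2, so the key drops out. Then M2 = (M1 ⊕ M2) ⊕ M1 over the first 8 bytes.
byte 0: (9c XOR 64) XOR 64 = f8 XOR 64 = 9c
byte 1: (7c XOR 9a) XOR 65 = e6 XOR 65 = 83
byte 2: (eb XOR 34) XOR 70 = df XOR 70 = af
byte 3: (ae XOR f2) XOR 6c = 5c XOR 6c = 30
byte 4: (02 XOR ef) XOR 6f = ed XOR 6f = 82
byte 5: (ef XOR d6) XOR 79 = 39 XOR 79 = 40
byte 6: (db XOR 31) XOR 20 = ea XOR 20 = ca
byte 7: (cc XOR d9) XOR 74 = 15 XOR 74 = 61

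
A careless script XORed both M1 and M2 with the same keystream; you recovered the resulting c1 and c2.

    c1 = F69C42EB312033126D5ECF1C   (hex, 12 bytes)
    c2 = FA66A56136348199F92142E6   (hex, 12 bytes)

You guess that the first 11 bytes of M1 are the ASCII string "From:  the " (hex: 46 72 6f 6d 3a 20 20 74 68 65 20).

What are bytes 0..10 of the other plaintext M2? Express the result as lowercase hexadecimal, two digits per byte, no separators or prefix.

First, c1 ⊕ c2 = (M1 ⊕ K) ⊕ (M2 ⊕ K) = M1 ⊕ M2, so the key drops out. Then M2 = (M1 ⊕ M2) ⊕ M1 over the first 11 bytes.
byte 0: (f6 ^ fa) ^ 46 = 0c ^ 46 = 4a
byte 1: (9c ^ 66) ^ 72 = fa ^ 72 = 88
byte 2: (42 ^ a5) ^ 6f = e7 ^ 6f = 88
byte 3: (eb ^ 61) ^ 6d = 8a ^ 6d = e7
byte 4: (31 ^ 36) ^ 3a = 07 ^ 3a = 3d
byte 5: (20 ^ 34) ^ 20 = 14 ^ 20 = 34
byte 6: (33 ^ 81) ^ 20 = b2 ^ 20 = 92
byte 7: (12 ^ 99) ^ 74 = 8b ^ 74 = ff
byte 8: (6d ^ f9) ^ 68 = 94 ^ 68 = fc
byte 9: (5e ^ 21) ^ 65 = 7f ^ 65 = 1a
byte 10: (cf ^ 42) ^ 20 = 8d ^ 20 = ad

4a8888e73d3492fffc1aad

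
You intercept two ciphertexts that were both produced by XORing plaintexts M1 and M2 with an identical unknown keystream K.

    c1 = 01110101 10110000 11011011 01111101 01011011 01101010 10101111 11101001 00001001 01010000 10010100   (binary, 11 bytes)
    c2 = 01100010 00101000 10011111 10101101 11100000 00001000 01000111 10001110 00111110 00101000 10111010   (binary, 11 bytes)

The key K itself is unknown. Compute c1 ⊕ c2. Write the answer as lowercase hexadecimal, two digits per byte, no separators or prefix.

c1 ⊕ c2 = (M1 ⊕ K) ⊕ (M2 ⊕ K) = M1 ⊕ M2 — the shared key cancels under XOR.
117 ^  98 =  23
176 ^  40 = 152
219 ^ 159 =  68
125 ^ 173 = 208
 91 ^ 224 = 187
106 ^   8 =  98
175 ^  71 = 232
233 ^ 142 = 103
  9 ^  62 =  55
 80 ^  40 = 120
148 ^ 186 =  46

179844d0bb62e86737782e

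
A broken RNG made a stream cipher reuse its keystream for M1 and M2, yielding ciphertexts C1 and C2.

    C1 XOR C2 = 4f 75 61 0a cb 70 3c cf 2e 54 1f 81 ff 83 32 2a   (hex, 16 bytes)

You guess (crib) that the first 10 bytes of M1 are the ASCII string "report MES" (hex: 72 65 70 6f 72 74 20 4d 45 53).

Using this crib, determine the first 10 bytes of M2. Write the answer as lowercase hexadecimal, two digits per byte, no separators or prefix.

3d101165b9041c826b07

Since C1 ⊕ C2 = M1 ⊕ M2, XORing with the guessed M1 bytes yields the corresponding M2 bytes: M2 = (C1 ⊕ C2) ⊕ M1.
byte 0: 01001111 xor 01110010 = 00111101
byte 1: 01110101 xor 01100101 = 00010000
byte 2: 01100001 xor 01110000 = 00010001
byte 3: 00001010 xor 01101111 = 01100101
byte 4: 11001011 xor 01110010 = 10111001
byte 5: 01110000 xor 01110100 = 00000100
byte 6: 00111100 xor 00100000 = 00011100
byte 7: 11001111 xor 01001101 = 10000010
byte 8: 00101110 xor 01000101 = 01101011
byte 9: 01010100 xor 01010011 = 00000111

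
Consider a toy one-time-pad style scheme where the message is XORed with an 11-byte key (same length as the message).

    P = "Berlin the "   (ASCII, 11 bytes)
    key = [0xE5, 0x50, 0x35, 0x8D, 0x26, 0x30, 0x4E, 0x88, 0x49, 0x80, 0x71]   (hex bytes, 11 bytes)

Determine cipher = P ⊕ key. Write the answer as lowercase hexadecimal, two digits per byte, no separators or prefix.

a73547e14f5e6efc21e551

XOR is its own inverse, so applying the key byte-wise gives the result directly.
byte 0: 42 ⊕ e5 = a7
byte 1: 65 ⊕ 50 = 35
byte 2: 72 ⊕ 35 = 47
byte 3: 6c ⊕ 8d = e1
byte 4: 69 ⊕ 26 = 4f
byte 5: 6e ⊕ 30 = 5e
byte 6: 20 ⊕ 4e = 6e
byte 7: 74 ⊕ 88 = fc
byte 8: 68 ⊕ 49 = 21
byte 9: 65 ⊕ 80 = e5
byte 10: 20 ⊕ 71 = 51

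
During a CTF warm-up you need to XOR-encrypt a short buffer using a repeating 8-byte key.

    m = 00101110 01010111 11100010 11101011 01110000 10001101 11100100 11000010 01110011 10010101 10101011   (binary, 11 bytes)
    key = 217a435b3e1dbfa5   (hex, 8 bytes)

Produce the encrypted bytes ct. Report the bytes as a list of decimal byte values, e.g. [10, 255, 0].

[15, 45, 161, 176, 78, 144, 91, 103, 82, 239, 232]

The 8-byte key repeats, so the effective keystream is 21 7a 43 5b 3e 1d bf a5 21 7a 43.
byte 0: 2e xor 21 = 0f
byte 1: 57 xor 7a = 2d
byte 2: e2 xor 43 = a1
byte 3: eb xor 5b = b0
byte 4: 70 xor 3e = 4e
byte 5: 8d xor 1d = 90
byte 6: e4 xor bf = 5b
byte 7: c2 xor a5 = 67
byte 8: 73 xor 21 = 52
byte 9: 95 xor 7a = ef
byte 10: ab xor 43 = e8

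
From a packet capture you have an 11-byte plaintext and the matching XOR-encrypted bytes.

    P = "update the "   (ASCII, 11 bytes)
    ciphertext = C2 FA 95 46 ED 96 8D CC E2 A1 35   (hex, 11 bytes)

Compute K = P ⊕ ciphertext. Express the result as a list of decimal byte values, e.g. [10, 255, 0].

Since ciphertext = P ⊕ K, XORing both sides with P gives K = P ⊕ ciphertext.
01110101 ⊕ 11000010 = 10110111
01110000 ⊕ 11111010 = 10001010
01100100 ⊕ 10010101 = 11110001
01100001 ⊕ 01000110 = 00100111
01110100 ⊕ 11101101 = 10011001
01100101 ⊕ 10010110 = 11110011
00100000 ⊕ 10001101 = 10101101
01110100 ⊕ 11001100 = 10111000
01101000 ⊕ 11100010 = 10001010
01100101 ⊕ 10100001 = 11000100
00100000 ⊕ 00110101 = 00010101

[183, 138, 241, 39, 153, 243, 173, 184, 138, 196, 21]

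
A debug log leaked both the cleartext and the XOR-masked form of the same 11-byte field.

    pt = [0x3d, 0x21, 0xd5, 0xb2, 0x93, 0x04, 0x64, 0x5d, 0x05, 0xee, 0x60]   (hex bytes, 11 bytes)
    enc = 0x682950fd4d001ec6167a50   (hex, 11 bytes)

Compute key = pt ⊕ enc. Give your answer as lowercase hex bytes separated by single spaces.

55 08 85 4f de 04 7a 9b 13 94 30

Since enc = pt ⊕ key, XORing both sides with pt gives key = pt ⊕ enc.
3d ⊕ 68 = 55
21 ⊕ 29 = 08
d5 ⊕ 50 = 85
b2 ⊕ fd = 4f
93 ⊕ 4d = de
04 ⊕ 00 = 04
64 ⊕ 1e = 7a
5d ⊕ c6 = 9b
05 ⊕ 16 = 13
ee ⊕ 7a = 94
60 ⊕ 50 = 30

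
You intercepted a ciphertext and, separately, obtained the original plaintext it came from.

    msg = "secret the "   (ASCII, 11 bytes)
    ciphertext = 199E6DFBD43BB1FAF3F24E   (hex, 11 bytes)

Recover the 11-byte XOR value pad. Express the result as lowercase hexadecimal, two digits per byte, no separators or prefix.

Since ciphertext = msg ⊕ pad, XORing both sides with msg gives pad = msg ⊕ ciphertext.
73 xor 19 = 6a
65 xor 9e = fb
63 xor 6d = 0e
72 xor fb = 89
65 xor d4 = b1
74 xor 3b = 4f
20 xor b1 = 91
74 xor fa = 8e
68 xor f3 = 9b
65 xor f2 = 97
20 xor 4e = 6e

6afb0e89b14f918e9b976e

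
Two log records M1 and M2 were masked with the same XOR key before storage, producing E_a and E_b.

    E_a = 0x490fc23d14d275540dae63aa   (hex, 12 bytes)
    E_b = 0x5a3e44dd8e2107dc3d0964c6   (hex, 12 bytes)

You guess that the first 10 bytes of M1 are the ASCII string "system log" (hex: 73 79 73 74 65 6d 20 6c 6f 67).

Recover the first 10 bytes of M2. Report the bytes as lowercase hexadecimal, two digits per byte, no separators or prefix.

First, E_a ⊕ E_b = (M1 ⊕ K) ⊕ (M2 ⊕ K) = M1 ⊕ M2, so the key drops out. Then M2 = (M1 ⊕ M2) ⊕ M1 over the first 10 bytes.
byte 0: (49 XOR 5a) XOR 73 = 13 XOR 73 = 60
byte 1: (0f XOR 3e) XOR 79 = 31 XOR 79 = 48
byte 2: (c2 XOR 44) XOR 73 = 86 XOR 73 = f5
byte 3: (3d XOR dd) XOR 74 = e0 XOR 74 = 94
byte 4: (14 XOR 8e) XOR 65 = 9a XOR 65 = ff
byte 5: (d2 XOR 21) XOR 6d = f3 XOR 6d = 9e
byte 6: (75 XOR 07) XOR 20 = 72 XOR 20 = 52
byte 7: (54 XOR dc) XOR 6c = 88 XOR 6c = e4
byte 8: (0d XOR 3d) XOR 6f = 30 XOR 6f = 5f
byte 9: (ae XOR 09) XOR 67 = a7 XOR 67 = c0

6048f594ff9e52e45fc0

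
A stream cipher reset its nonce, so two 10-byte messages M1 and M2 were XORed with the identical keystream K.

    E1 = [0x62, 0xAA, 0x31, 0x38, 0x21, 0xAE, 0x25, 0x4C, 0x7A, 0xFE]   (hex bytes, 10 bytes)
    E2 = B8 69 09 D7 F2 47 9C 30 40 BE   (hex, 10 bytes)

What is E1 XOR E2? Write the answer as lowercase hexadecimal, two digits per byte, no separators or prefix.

E1 ⊕ E2 = (M1 ⊕ K) ⊕ (M2 ⊕ K) = M1 ⊕ M2 — the shared key cancels under XOR.
01100010 ^ 10111000 = 11011010
10101010 ^ 01101001 = 11000011
00110001 ^ 00001001 = 00111000
00111000 ^ 11010111 = 11101111
00100001 ^ 11110010 = 11010011
10101110 ^ 01000111 = 11101001
00100101 ^ 10011100 = 10111001
01001100 ^ 00110000 = 01111100
01111010 ^ 01000000 = 00111010
11111110 ^ 10111110 = 01000000

dac338efd3e9b97c3a40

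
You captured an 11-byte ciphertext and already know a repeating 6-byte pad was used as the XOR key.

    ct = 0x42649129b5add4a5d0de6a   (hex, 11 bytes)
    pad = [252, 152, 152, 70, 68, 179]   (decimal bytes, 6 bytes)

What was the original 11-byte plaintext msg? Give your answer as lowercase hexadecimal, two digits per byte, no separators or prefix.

befc096ff11e283d48982e

The 6-byte key repeats, so the effective keystream is fc 98 98 46 44 b3 fc 98 98 46 44.
byte 0:  66 ⊕ 252 = 190
byte 1: 100 ⊕ 152 = 252
byte 2: 145 ⊕ 152 =   9
byte 3:  41 ⊕  70 = 111
byte 4: 181 ⊕  68 = 241
byte 5: 173 ⊕ 179 =  30
byte 6: 212 ⊕ 252 =  40
byte 7: 165 ⊕ 152 =  61
byte 8: 208 ⊕ 152 =  72
byte 9: 222 ⊕  70 = 152
byte 10: 106 ⊕  68 =  46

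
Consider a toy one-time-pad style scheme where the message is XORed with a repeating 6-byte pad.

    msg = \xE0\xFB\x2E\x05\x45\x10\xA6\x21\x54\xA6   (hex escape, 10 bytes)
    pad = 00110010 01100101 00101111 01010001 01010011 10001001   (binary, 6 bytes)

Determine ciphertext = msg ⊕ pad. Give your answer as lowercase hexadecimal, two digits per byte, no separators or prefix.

The 6-byte key repeats, so the effective keystream is 32 65 2f 51 53 89 32 65 2f 51.
byte 0: e0 ^ 32 = d2
byte 1: fb ^ 65 = 9e
byte 2: 2e ^ 2f = 01
byte 3: 05 ^ 51 = 54
byte 4: 45 ^ 53 = 16
byte 5: 10 ^ 89 = 99
byte 6: a6 ^ 32 = 94
byte 7: 21 ^ 65 = 44
byte 8: 54 ^ 2f = 7b
byte 9: a6 ^ 51 = f7

d29e0154169994447bf7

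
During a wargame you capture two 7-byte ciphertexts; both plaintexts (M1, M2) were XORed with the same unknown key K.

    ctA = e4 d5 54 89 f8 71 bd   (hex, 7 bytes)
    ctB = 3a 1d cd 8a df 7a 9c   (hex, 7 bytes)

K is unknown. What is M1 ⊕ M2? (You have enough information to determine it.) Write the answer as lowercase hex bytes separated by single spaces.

de c8 99 03 27 0b 21

ctA ⊕ ctB = (M1 ⊕ K) ⊕ (M2 ⊕ K) = M1 ⊕ M2 — the shared key cancels under XOR.
byte 0: e4 ^ 3a = de
byte 1: d5 ^ 1d = c8
byte 2: 54 ^ cd = 99
byte 3: 89 ^ 8a = 03
byte 4: f8 ^ df = 27
byte 5: 71 ^ 7a = 0b
byte 6: bd ^ 9c = 21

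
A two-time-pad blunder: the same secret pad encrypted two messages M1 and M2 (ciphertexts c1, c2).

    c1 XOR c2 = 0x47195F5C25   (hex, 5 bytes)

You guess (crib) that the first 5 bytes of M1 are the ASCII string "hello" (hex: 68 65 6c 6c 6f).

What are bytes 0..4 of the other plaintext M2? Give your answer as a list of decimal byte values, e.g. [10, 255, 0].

Since c1 ⊕ c2 = M1 ⊕ M2, XORing with the guessed M1 bytes yields the corresponding M2 bytes: M2 = (c1 ⊕ c2) ⊕ M1.
47 ⊕ 68 = 2f
19 ⊕ 65 = 7c
5f ⊕ 6c = 33
5c ⊕ 6c = 30
25 ⊕ 6f = 4a

[47, 124, 51, 48, 74]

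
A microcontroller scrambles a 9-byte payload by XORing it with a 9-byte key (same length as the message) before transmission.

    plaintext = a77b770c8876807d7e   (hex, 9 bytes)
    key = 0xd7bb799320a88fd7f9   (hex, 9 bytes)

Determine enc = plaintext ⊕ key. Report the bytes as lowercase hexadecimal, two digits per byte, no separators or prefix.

a7 ^ d7 = 70
7b ^ bb = c0
77 ^ 79 = 0e
0c ^ 93 = 9f
88 ^ 20 = a8
76 ^ a8 = de
80 ^ 8f = 0f
7d ^ d7 = aa
7e ^ f9 = 87

70c00e9fa8de0faa87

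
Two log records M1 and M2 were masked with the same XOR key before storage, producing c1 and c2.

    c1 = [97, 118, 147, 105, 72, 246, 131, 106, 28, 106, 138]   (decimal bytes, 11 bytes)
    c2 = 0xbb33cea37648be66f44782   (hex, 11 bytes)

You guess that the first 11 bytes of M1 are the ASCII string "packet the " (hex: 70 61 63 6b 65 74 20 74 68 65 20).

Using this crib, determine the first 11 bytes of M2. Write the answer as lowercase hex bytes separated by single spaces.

aa 24 3e a1 5b ca 1d 78 80 48 28

First, c1 ⊕ c2 = (M1 ⊕ K) ⊕ (M2 ⊕ K) = M1 ⊕ M2, so the key drops out. Then M2 = (M1 ⊕ M2) ⊕ M1 over the first 11 bytes.
byte 0: (61 ^ bb) ^ 70 = da ^ 70 = aa
byte 1: (76 ^ 33) ^ 61 = 45 ^ 61 = 24
byte 2: (93 ^ ce) ^ 63 = 5d ^ 63 = 3e
byte 3: (69 ^ a3) ^ 6b = ca ^ 6b = a1
byte 4: (48 ^ 76) ^ 65 = 3e ^ 65 = 5b
byte 5: (f6 ^ 48) ^ 74 = be ^ 74 = ca
byte 6: (83 ^ be) ^ 20 = 3d ^ 20 = 1d
byte 7: (6a ^ 66) ^ 74 = 0c ^ 74 = 78
byte 8: (1c ^ f4) ^ 68 = e8 ^ 68 = 80
byte 9: (6a ^ 47) ^ 65 = 2d ^ 65 = 48
byte 10: (8a ^ 82) ^ 20 = 08 ^ 20 = 28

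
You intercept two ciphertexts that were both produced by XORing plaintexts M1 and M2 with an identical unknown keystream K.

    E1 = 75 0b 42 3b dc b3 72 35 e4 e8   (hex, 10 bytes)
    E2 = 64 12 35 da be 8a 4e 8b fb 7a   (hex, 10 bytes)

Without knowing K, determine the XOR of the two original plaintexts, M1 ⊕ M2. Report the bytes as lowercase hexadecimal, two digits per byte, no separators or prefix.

111977e162393cbe1f92

E1 ⊕ E2 = (M1 ⊕ K) ⊕ (M2 ⊕ K) = M1 ⊕ M2 — the shared key cancels under XOR.
01110101 xor 01100100 = 00010001
00001011 xor 00010010 = 00011001
01000010 xor 00110101 = 01110111
00111011 xor 11011010 = 11100001
11011100 xor 10111110 = 01100010
10110011 xor 10001010 = 00111001
01110010 xor 01001110 = 00111100
00110101 xor 10001011 = 10111110
11100100 xor 11111011 = 00011111
11101000 xor 01111010 = 10010010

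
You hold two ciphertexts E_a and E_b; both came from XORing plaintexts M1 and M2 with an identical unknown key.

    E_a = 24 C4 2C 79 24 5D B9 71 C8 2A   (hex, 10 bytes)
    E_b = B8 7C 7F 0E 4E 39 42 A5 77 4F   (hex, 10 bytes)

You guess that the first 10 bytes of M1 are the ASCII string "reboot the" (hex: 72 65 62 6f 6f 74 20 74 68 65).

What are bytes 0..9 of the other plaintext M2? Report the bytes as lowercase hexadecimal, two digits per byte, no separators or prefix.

eedd31180510dba0d700

First, E_a ⊕ E_b = (M1 ⊕ K) ⊕ (M2 ⊕ K) = M1 ⊕ M2, so the key drops out. Then M2 = (M1 ⊕ M2) ⊕ M1 over the first 10 bytes.
byte 0: (24 ^ b8) ^ 72 = 9c ^ 72 = ee
byte 1: (c4 ^ 7c) ^ 65 = b8 ^ 65 = dd
byte 2: (2c ^ 7f) ^ 62 = 53 ^ 62 = 31
byte 3: (79 ^ 0e) ^ 6f = 77 ^ 6f = 18
byte 4: (24 ^ 4e) ^ 6f = 6a ^ 6f = 05
byte 5: (5d ^ 39) ^ 74 = 64 ^ 74 = 10
byte 6: (b9 ^ 42) ^ 20 = fb ^ 20 = db
byte 7: (71 ^ a5) ^ 74 = d4 ^ 74 = a0
byte 8: (c8 ^ 77) ^ 68 = bf ^ 68 = d7
byte 9: (2a ^ 4f) ^ 65 = 65 ^ 65 = 00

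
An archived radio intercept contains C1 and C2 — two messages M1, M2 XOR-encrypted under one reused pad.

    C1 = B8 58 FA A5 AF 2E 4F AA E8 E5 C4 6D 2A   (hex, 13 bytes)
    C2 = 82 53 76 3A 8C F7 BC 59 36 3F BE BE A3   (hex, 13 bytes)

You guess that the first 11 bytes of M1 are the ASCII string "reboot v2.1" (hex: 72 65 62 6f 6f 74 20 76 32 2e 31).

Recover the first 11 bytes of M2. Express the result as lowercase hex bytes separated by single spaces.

First, C1 ⊕ C2 = (M1 ⊕ K) ⊕ (M2 ⊕ K) = M1 ⊕ M2, so the key drops out. Then M2 = (M1 ⊕ M2) ⊕ M1 over the first 11 bytes.
byte 0: (b8 xor 82) xor 72 = 3a xor 72 = 48
byte 1: (58 xor 53) xor 65 = 0b xor 65 = 6e
byte 2: (fa xor 76) xor 62 = 8c xor 62 = ee
byte 3: (a5 xor 3a) xor 6f = 9f xor 6f = f0
byte 4: (af xor 8c) xor 6f = 23 xor 6f = 4c
byte 5: (2e xor f7) xor 74 = d9 xor 74 = ad
byte 6: (4f xor bc) xor 20 = f3 xor 20 = d3
byte 7: (aa xor 59) xor 76 = f3 xor 76 = 85
byte 8: (e8 xor 36) xor 32 = de xor 32 = ec
byte 9: (e5 xor 3f) xor 2e = da xor 2e = f4
byte 10: (c4 xor be) xor 31 = 7a xor 31 = 4b

48 6e ee f0 4c ad d3 85 ec f4 4b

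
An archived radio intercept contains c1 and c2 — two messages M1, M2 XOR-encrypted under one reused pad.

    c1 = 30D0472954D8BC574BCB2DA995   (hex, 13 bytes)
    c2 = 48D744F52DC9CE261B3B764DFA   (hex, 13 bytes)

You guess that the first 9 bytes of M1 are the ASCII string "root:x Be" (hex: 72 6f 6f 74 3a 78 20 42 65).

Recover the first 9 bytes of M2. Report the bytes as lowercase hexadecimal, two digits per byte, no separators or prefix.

0a686ca84369523335

First, c1 ⊕ c2 = (M1 ⊕ K) ⊕ (M2 ⊕ K) = M1 ⊕ M2, so the key drops out. Then M2 = (M1 ⊕ M2) ⊕ M1 over the first 9 bytes.
byte 0: (30 ⊕ 48) ⊕ 72 = 78 ⊕ 72 = 0a
byte 1: (d0 ⊕ d7) ⊕ 6f = 07 ⊕ 6f = 68
byte 2: (47 ⊕ 44) ⊕ 6f = 03 ⊕ 6f = 6c
byte 3: (29 ⊕ f5) ⊕ 74 = dc ⊕ 74 = a8
byte 4: (54 ⊕ 2d) ⊕ 3a = 79 ⊕ 3a = 43
byte 5: (d8 ⊕ c9) ⊕ 78 = 11 ⊕ 78 = 69
byte 6: (bc ⊕ ce) ⊕ 20 = 72 ⊕ 20 = 52
byte 7: (57 ⊕ 26) ⊕ 42 = 71 ⊕ 42 = 33
byte 8: (4b ⊕ 1b) ⊕ 65 = 50 ⊕ 65 = 35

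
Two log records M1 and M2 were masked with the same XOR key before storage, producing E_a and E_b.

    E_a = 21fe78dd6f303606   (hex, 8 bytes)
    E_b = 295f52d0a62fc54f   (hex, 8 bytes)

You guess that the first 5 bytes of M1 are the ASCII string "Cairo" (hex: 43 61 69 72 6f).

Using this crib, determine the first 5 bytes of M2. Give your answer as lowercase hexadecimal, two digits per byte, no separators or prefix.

4bc0437fa6

First, E_a ⊕ E_b = (M1 ⊕ K) ⊕ (M2 ⊕ K) = M1 ⊕ M2, so the key drops out. Then M2 = (M1 ⊕ M2) ⊕ M1 over the first 5 bytes.
byte 0: (21 XOR 29) XOR 43 = 08 XOR 43 = 4b
byte 1: (fe XOR 5f) XOR 61 = a1 XOR 61 = c0
byte 2: (78 XOR 52) XOR 69 = 2a XOR 69 = 43
byte 3: (dd XOR d0) XOR 72 = 0d XOR 72 = 7f
byte 4: (6f XOR a6) XOR 6f = c9 XOR 6f = a6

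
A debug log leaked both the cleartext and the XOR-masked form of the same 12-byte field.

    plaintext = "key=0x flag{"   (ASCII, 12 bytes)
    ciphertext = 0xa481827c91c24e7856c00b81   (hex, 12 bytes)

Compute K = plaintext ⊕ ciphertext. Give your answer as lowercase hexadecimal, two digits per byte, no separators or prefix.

cfe4fb41a1ba6e1e3aa16cfa

Since ciphertext = plaintext ⊕ K, XORing both sides with plaintext gives K = plaintext ⊕ ciphertext.
byte 0: 6b ⊕ a4 = cf
byte 1: 65 ⊕ 81 = e4
byte 2: 79 ⊕ 82 = fb
byte 3: 3d ⊕ 7c = 41
byte 4: 30 ⊕ 91 = a1
byte 5: 78 ⊕ c2 = ba
byte 6: 20 ⊕ 4e = 6e
byte 7: 66 ⊕ 78 = 1e
byte 8: 6c ⊕ 56 = 3a
byte 9: 61 ⊕ c0 = a1
byte 10: 67 ⊕ 0b = 6c
byte 11: 7b ⊕ 81 = fa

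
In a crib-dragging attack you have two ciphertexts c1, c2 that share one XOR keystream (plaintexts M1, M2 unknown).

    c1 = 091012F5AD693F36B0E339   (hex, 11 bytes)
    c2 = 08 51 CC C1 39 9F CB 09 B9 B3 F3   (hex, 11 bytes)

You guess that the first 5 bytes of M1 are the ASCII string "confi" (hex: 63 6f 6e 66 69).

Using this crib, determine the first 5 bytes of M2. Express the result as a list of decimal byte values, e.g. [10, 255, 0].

First, c1 ⊕ c2 = (M1 ⊕ K) ⊕ (M2 ⊕ K) = M1 ⊕ M2, so the key drops out. Then M2 = (M1 ⊕ M2) ⊕ M1 over the first 5 bytes.
byte 0: (09 XOR 08) XOR 63 = 01 XOR 63 = 62
byte 1: (10 XOR 51) XOR 6f = 41 XOR 6f = 2e
byte 2: (12 XOR cc) XOR 6e = de XOR 6e = b0
byte 3: (f5 XOR c1) XOR 66 = 34 XOR 66 = 52
byte 4: (ad XOR 39) XOR 69 = 94 XOR 69 = fd

[98, 46, 176, 82, 253]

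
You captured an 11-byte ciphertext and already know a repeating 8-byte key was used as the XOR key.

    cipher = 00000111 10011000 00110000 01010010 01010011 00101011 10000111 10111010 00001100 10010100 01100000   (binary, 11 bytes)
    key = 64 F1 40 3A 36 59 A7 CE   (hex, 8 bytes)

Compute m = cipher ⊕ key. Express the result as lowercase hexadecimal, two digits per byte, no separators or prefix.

The 8-byte key repeats, so the effective keystream is 64 f1 40 3a 36 59 a7 ce 64 f1 40.
byte 0: 07 ^ 64 = 63
byte 1: 98 ^ f1 = 69
byte 2: 30 ^ 40 = 70
byte 3: 52 ^ 3a = 68
byte 4: 53 ^ 36 = 65
byte 5: 2b ^ 59 = 72
byte 6: 87 ^ a7 = 20
byte 7: ba ^ ce = 74
byte 8: 0c ^ 64 = 68
byte 9: 94 ^ f1 = 65
byte 10: 60 ^ 40 = 20

6369706865722074686520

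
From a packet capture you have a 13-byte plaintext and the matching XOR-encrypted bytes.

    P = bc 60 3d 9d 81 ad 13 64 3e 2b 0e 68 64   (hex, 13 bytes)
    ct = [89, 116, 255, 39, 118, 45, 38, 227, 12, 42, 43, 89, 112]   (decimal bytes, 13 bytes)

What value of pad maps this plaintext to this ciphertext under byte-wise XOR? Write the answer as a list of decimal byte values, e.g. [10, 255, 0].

Since ct = P ⊕ pad, XORing both sides with P gives pad = P ⊕ ct.
188 xor  89 = 229
 96 xor 116 =  20
 61 xor 255 = 194
157 xor  39 = 186
129 xor 118 = 247
173 xor  45 = 128
 19 xor  38 =  53
100 xor 227 = 135
 62 xor  12 =  50
 43 xor  42 =   1
 14 xor  43 =  37
104 xor  89 =  49
100 xor 112 =  20

[229, 20, 194, 186, 247, 128, 53, 135, 50, 1, 37, 49, 20]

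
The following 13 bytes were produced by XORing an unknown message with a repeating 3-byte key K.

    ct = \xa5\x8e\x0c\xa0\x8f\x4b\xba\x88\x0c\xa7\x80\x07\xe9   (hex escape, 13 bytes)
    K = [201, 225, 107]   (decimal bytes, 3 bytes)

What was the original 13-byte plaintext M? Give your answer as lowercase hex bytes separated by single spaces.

6c 6f 67 69 6e 20 73 69 67 6e 61 6c 20

The 3-byte key repeats, so the effective keystream is c9 e1 6b c9 e1 6b c9 e1 6b c9 e1 6b c9.
byte 0: 165 ⊕ 201 = 108
byte 1: 142 ⊕ 225 = 111
byte 2:  12 ⊕ 107 = 103
byte 3: 160 ⊕ 201 = 105
byte 4: 143 ⊕ 225 = 110
byte 5:  75 ⊕ 107 =  32
byte 6: 186 ⊕ 201 = 115
byte 7: 136 ⊕ 225 = 105
byte 8:  12 ⊕ 107 = 103
byte 9: 167 ⊕ 201 = 110
byte 10: 128 ⊕ 225 =  97
byte 11:   7 ⊕ 107 = 108
byte 12: 233 ⊕ 201 =  32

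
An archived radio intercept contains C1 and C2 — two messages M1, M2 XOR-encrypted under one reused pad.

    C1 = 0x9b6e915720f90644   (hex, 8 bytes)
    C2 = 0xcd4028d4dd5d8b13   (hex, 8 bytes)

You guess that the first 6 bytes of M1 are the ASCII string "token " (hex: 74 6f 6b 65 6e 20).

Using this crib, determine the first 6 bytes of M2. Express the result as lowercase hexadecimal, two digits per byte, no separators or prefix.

First, C1 ⊕ C2 = (M1 ⊕ K) ⊕ (M2 ⊕ K) = M1 ⊕ M2, so the key drops out. Then M2 = (M1 ⊕ M2) ⊕ M1 over the first 6 bytes.
byte 0: (9b ⊕ cd) ⊕ 74 = 56 ⊕ 74 = 22
byte 1: (6e ⊕ 40) ⊕ 6f = 2e ⊕ 6f = 41
byte 2: (91 ⊕ 28) ⊕ 6b = b9 ⊕ 6b = d2
byte 3: (57 ⊕ d4) ⊕ 65 = 83 ⊕ 65 = e6
byte 4: (20 ⊕ dd) ⊕ 6e = fd ⊕ 6e = 93
byte 5: (f9 ⊕ 5d) ⊕ 20 = a4 ⊕ 20 = 84

2241d2e69384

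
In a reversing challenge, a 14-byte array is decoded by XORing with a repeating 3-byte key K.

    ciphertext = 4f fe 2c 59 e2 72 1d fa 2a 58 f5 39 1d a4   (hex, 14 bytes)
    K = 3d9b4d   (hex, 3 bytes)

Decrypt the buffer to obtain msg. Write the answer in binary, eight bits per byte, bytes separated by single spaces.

01110010 01100101 01100001 01100100 01111001 00111111 00100000 01100001 01100111 01100101 01101110 01110100 00100000 00111111

The 3-byte key repeats, so the effective keystream is 3d 9b 4d 3d 9b 4d 3d 9b 4d 3d 9b 4d 3d 9b.
byte 0: 4f XOR 3d = 72
byte 1: fe XOR 9b = 65
byte 2: 2c XOR 4d = 61
byte 3: 59 XOR 3d = 64
byte 4: e2 XOR 9b = 79
byte 5: 72 XOR 4d = 3f
byte 6: 1d XOR 3d = 20
byte 7: fa XOR 9b = 61
byte 8: 2a XOR 4d = 67
byte 9: 58 XOR 3d = 65
byte 10: f5 XOR 9b = 6e
byte 11: 39 XOR 4d = 74
byte 12: 1d XOR 3d = 20
byte 13: a4 XOR 9b = 3f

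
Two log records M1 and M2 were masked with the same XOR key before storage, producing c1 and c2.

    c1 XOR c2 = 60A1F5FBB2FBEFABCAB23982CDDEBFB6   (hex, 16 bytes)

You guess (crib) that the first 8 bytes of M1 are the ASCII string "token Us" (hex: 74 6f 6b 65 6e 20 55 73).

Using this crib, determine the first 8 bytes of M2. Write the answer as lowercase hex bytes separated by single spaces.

14 ce 9e 9e dc db ba d8

Since c1 ⊕ c2 = M1 ⊕ M2, XORing with the guessed M1 bytes yields the corresponding M2 bytes: M2 = (c1 ⊕ c2) ⊕ M1.
byte 0: 60 ⊕ 74 = 14
byte 1: a1 ⊕ 6f = ce
byte 2: f5 ⊕ 6b = 9e
byte 3: fb ⊕ 65 = 9e
byte 4: b2 ⊕ 6e = dc
byte 5: fb ⊕ 20 = db
byte 6: ef ⊕ 55 = ba
byte 7: ab ⊕ 73 = d8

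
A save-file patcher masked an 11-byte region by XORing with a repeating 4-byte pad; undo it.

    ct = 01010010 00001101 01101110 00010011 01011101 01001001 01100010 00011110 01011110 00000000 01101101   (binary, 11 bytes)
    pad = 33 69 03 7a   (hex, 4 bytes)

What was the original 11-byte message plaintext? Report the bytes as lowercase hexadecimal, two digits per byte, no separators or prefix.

The 4-byte key repeats, so the effective keystream is 33 69 03 7a 33 69 03 7a 33 69 03.
byte 0: 01010010 XOR 00110011 = 01100001
byte 1: 00001101 XOR 01101001 = 01100100
byte 2: 01101110 XOR 00000011 = 01101101
byte 3: 00010011 XOR 01111010 = 01101001
byte 4: 01011101 XOR 00110011 = 01101110
byte 5: 01001001 XOR 01101001 = 00100000
byte 6: 01100010 XOR 00000011 = 01100001
byte 7: 00011110 XOR 01111010 = 01100100
byte 8: 01011110 XOR 00110011 = 01101101
byte 9: 00000000 XOR 01101001 = 01101001
byte 10: 01101101 XOR 00000011 = 01101110

61646d696e2061646d696e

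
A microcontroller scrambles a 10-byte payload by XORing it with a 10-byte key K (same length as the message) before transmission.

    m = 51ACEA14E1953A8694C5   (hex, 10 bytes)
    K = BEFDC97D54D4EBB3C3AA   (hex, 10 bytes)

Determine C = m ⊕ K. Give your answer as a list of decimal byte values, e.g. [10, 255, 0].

[239, 81, 35, 105, 181, 65, 209, 53, 87, 111]

51 ⊕ be = ef
ac ⊕ fd = 51
ea ⊕ c9 = 23
14 ⊕ 7d = 69
e1 ⊕ 54 = b5
95 ⊕ d4 = 41
3a ⊕ eb = d1
86 ⊕ b3 = 35
94 ⊕ c3 = 57
c5 ⊕ aa = 6f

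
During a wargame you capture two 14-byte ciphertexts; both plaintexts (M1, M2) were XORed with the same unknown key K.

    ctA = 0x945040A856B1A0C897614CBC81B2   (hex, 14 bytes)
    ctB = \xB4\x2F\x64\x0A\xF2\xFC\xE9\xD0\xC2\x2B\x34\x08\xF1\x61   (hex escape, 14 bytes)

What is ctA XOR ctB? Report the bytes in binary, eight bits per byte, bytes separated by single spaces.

ctA ⊕ ctB = (M1 ⊕ K) ⊕ (M2 ⊕ K) = M1 ⊕ M2 — the shared key cancels under XOR.
byte 0: 94 XOR b4 = 20
byte 1: 50 XOR 2f = 7f
byte 2: 40 XOR 64 = 24
byte 3: a8 XOR 0a = a2
byte 4: 56 XOR f2 = a4
byte 5: b1 XOR fc = 4d
byte 6: a0 XOR e9 = 49
byte 7: c8 XOR d0 = 18
byte 8: 97 XOR c2 = 55
byte 9: 61 XOR 2b = 4a
byte 10: 4c XOR 34 = 78
byte 11: bc XOR 08 = b4
byte 12: 81 XOR f1 = 70
byte 13: b2 XOR 61 = d3

00100000 01111111 00100100 10100010 10100100 01001101 01001001 00011000 01010101 01001010 01111000 10110100 01110000 11010011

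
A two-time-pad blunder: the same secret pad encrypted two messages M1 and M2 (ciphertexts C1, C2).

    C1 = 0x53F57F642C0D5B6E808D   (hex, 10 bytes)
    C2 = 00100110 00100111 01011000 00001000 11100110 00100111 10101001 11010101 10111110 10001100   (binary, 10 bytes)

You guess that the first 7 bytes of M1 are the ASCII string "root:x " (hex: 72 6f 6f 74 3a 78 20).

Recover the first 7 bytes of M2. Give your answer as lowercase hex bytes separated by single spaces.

07 bd 48 18 f0 52 d2

First, C1 ⊕ C2 = (M1 ⊕ K) ⊕ (M2 ⊕ K) = M1 ⊕ M2, so the key drops out. Then M2 = (M1 ⊕ M2) ⊕ M1 over the first 7 bytes.
byte 0: (53 xor 26) xor 72 = 75 xor 72 = 07
byte 1: (f5 xor 27) xor 6f = d2 xor 6f = bd
byte 2: (7f xor 58) xor 6f = 27 xor 6f = 48
byte 3: (64 xor 08) xor 74 = 6c xor 74 = 18
byte 4: (2c xor e6) xor 3a = ca xor 3a = f0
byte 5: (0d xor 27) xor 78 = 2a xor 78 = 52
byte 6: (5b xor a9) xor 20 = f2 xor 20 = d2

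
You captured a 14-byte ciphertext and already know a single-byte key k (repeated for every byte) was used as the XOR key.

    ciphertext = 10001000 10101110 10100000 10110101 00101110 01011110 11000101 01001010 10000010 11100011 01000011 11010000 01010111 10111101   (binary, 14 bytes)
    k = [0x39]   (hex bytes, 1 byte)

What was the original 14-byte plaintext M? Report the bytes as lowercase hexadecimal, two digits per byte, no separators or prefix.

b197998c1767fc73bbda7ae96e84

The 1-byte key repeats, so the effective keystream is 39 39 39 39 39 39 39 39 39 39 39 39 39 39.
byte 0: 88 xor 39 = b1
byte 1: ae xor 39 = 97
byte 2: a0 xor 39 = 99
byte 3: b5 xor 39 = 8c
byte 4: 2e xor 39 = 17
byte 5: 5e xor 39 = 67
byte 6: c5 xor 39 = fc
byte 7: 4a xor 39 = 73
byte 8: 82 xor 39 = bb
byte 9: e3 xor 39 = da
byte 10: 43 xor 39 = 7a
byte 11: d0 xor 39 = e9
byte 12: 57 xor 39 = 6e
byte 13: bd xor 39 = 84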